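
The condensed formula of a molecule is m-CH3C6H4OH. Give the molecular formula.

Atom tally by fragment:
  benzene ring core → C:6 H:6
  (− 2 ring H displaced by substituents)
  + CH3 → C:1 H:3
  + OH → O:1 H:1
Element totals:
  C: 7
  H: 8
  O: 1

C7H8O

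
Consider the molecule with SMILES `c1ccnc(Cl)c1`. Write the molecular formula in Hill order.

Atom tally by fragment:
  pyridine ring core → C:5 H:5 N:1
  (− 1 ring H displaced by substituents)
  + Cl → Cl:1
Element totals:
  C: 5
  H: 4
  Cl: 1
  N: 1

C5H4ClN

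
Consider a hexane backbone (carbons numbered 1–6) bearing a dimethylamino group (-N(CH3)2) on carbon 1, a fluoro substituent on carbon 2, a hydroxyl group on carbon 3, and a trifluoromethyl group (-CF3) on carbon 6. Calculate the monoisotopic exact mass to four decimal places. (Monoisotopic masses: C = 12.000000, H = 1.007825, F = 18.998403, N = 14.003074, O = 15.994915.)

231.1246

Atom tally by fragment:
  (CH3)2NCH2 → C:3 H:8 N:1
  CH(F) → C:1 H:1 F:1
  CH(OH) → C:1 H:2 O:1
  CH2 → C:1 H:2
  CH2 → C:1 H:2
  CH2CF3 → C:2 H:2 F:3
Element totals:
  C: 9
  H: 17
  F: 4
  N: 1
  O: 1
Molecular formula: C9H17F4NO.
  M = 9(12.0) + 17(1.007825) + 4(18.998403) + 14.003074 + 15.994915
    = 108.000000 + 17.133025 + 75.993612 + 14.003074 + 15.994915 = 231.124626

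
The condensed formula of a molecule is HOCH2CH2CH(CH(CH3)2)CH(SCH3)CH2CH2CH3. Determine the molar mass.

Element totals:
  C: 11
  H: 24
  O: 1
  S: 1
Molecular formula: C11H24OS.
  M = 11(12.011) + 24(1.008) + 15.999 + 32.06
    = 132.121 + 24.192 + 15.999 + 32.060 = 204.372

204.37 g/mol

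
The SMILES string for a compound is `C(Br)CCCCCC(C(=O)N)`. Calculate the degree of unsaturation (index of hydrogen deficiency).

Atom tally by fragment:
  BrCH2 → C:1 H:2 Br:1
  CH2 → C:1 H:2
  CH2 → C:1 H:2
  CH2 → C:1 H:2
  CH2 → C:1 H:2
  CH2 → C:1 H:2
  CH2CONH2 → C:2 H:4 O:1 N:1
Element totals:
  C: 8
  H: 16
  Br: 1
  N: 1
  O: 1
Molecular formula: C8H16BrNO.
DoU = (2C + 2 + N − H − X) / 2 = (2·8 + 2 + 1 − 16 − 1) / 2 = 1.

1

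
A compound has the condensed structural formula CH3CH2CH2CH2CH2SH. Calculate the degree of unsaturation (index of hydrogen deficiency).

0

Element totals:
  C: 5
  H: 12
  S: 1
Molecular formula: C5H12S.
DoU = (2C + 2 + N − H − X) / 2 = (2·5 + 2 + 0 − 12 − 0) / 2 = 0.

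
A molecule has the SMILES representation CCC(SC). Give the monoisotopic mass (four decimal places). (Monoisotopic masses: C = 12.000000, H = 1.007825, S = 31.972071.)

Atom tally by fragment:
  CH3 → C:1 H:3
  CH2 → C:1 H:2
  CH2SCH3 → C:2 H:5 S:1
Element totals:
  C: 4
  H: 10
  S: 1
Molecular formula: C4H10S.
  M = 4(12.0) + 10(1.007825) + 31.972071
    = 48.000000 + 10.078250 + 31.972071 = 90.050321

90.0503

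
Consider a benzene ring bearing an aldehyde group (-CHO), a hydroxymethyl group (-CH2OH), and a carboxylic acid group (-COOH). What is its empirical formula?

C9H8O4

Atom tally by fragment:
  benzene ring core → C:6 H:6
  (− 3 ring H displaced by substituents)
  + CHO → C:1 H:1 O:1
  + CH2OH → C:1 H:3 O:1
  + COOH → C:1 H:1 O:2
Element totals:
  C: 9
  H: 8
  O: 4
Molecular formula: C9H8O4.
gcd of subscripts (9, 8, 4) = 1, so the empirical formula equals the molecular formula.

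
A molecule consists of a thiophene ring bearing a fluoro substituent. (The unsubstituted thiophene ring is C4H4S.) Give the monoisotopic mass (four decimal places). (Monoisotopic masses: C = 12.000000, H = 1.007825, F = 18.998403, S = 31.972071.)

101.9939

Atom tally by fragment:
  thiophene ring core → C:4 H:4 S:1
  (− 1 ring H displaced by substituents)
  + F → F:1
Element totals:
  C: 4
  H: 3
  F: 1
  S: 1
Molecular formula: C4H3FS.
  M = 4(12.0) + 3(1.007825) + 18.998403 + 31.972071
    = 48.000000 + 3.023475 + 18.998403 + 31.972071 = 101.993949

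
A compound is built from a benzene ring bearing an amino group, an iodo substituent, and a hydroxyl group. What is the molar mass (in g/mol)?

Atom tally by fragment:
  benzene ring core → C:6 H:6
  (− 3 ring H displaced by substituents)
  + NH2 → N:1 H:2
  + I → I:1
  + OH → O:1 H:1
Element totals:
  C: 6
  H: 6
  I: 1
  N: 1
  O: 1
Molecular formula: C6H6INO.
  M = 6(12.011) + 6(1.008) + 126.904 + 14.007 + 15.999
    = 72.066 + 6.048 + 126.904 + 14.007 + 15.999 = 235.024

235.02 g/mol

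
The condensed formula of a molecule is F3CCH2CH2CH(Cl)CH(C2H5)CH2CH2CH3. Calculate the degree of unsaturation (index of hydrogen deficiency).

0

Element totals:
  C: 10
  H: 18
  Cl: 1
  F: 3
Molecular formula: C10H18ClF3.
DoU = (2C + 2 + N − H − X) / 2 = (2·10 + 2 + 0 − 18 − 4) / 2 = 0.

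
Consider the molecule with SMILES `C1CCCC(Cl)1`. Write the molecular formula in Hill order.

C5H9Cl

Atom tally by fragment:
  cyclopentane ring core → C:5 H:10
  (− 1 ring H displaced by substituents)
  + Cl → Cl:1
Element totals:
  C: 5
  H: 9
  Cl: 1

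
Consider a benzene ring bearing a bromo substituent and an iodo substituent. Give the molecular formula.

Atom tally by fragment:
  benzene ring core → C:6 H:6
  (− 2 ring H displaced by substituents)
  + Br → Br:1
  + I → I:1
Element totals:
  C: 6
  H: 4
  Br: 1
  I: 1

C6H4BrI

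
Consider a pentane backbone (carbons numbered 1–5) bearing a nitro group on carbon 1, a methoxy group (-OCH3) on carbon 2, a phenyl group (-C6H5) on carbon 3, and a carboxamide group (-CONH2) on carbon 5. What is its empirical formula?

Atom tally by fragment:
  O2NCH2 → C:1 H:2 N:1 O:2
  CH(OCH3) → C:2 H:4 O:1
  CH(C6H5) → C:7 H:6
  CH2 → C:1 H:2
  CH2CONH2 → C:2 H:4 O:1 N:1
Element totals:
  C: 13
  H: 18
  N: 2
  O: 4
Molecular formula: C13H18N2O4.
gcd of subscripts (13, 18, 2, 4) = 1, so the empirical formula equals the molecular formula.

C13H18N2O4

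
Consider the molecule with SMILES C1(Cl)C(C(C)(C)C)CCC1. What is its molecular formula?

Atom tally by fragment:
  cyclopentane ring core → C:5 H:10
  (− 2 ring H displaced by substituents)
  + Cl → Cl:1
  + C(CH3)3 → C:4 H:9
Element totals:
  C: 9
  H: 17
  Cl: 1

C9H17Cl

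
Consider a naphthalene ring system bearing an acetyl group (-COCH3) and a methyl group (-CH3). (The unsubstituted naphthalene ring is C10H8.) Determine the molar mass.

Atom tally by fragment:
  naphthalene ring system core → C:10 H:8
  (− 2 ring H displaced by substituents)
  + COCH3 → C:2 H:3 O:1
  + CH3 → C:1 H:3
Element totals:
  C: 13
  H: 12
  O: 1
Molecular formula: C13H12O.
  M = 13(12.011) + 12(1.008) + 15.999
    = 156.143 + 12.096 + 15.999 = 184.238

184.24 g/mol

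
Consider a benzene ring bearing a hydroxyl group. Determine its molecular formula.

C6H6O

Atom tally by fragment:
  benzene ring core → C:6 H:6
  (− 1 ring H displaced by substituents)
  + OH → O:1 H:1
Element totals:
  C: 6
  H: 6
  O: 1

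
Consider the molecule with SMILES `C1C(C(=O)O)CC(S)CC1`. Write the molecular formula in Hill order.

Atom tally by fragment:
  cyclohexane ring core → C:6 H:12
  (− 2 ring H displaced by substituents)
  + COOH → C:1 H:1 O:2
  + SH → S:1 H:1
Element totals:
  C: 7
  H: 12
  O: 2
  S: 1

C7H12O2S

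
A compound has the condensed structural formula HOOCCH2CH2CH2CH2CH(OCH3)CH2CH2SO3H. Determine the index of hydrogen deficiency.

1

Atom tally by fragment:
  HOOCCH2 → C:2 H:3 O:2
  CH2 → C:1 H:2
  CH2 → C:1 H:2
  CH2 → C:1 H:2
  CH(OCH3) → C:2 H:4 O:1
  CH2 → C:1 H:2
  CH2SO3H → C:1 H:3 S:1 O:3
Element totals:
  C: 9
  H: 18
  O: 6
  S: 1
Molecular formula: C9H18O6S.
DoU = (2C + 2 + N − H − X) / 2 = (2·9 + 2 + 0 − 18 − 0) / 2 = 1.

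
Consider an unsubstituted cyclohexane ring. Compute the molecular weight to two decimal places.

Atom tally by fragment:
  cyclohexane ring core → C:6 H:12
Element totals:
  C: 6
  H: 12
Molecular formula: C6H12.
  M = 6(12.011) + 12(1.008)
    = 72.066 + 12.096 = 84.162

84.16 g/mol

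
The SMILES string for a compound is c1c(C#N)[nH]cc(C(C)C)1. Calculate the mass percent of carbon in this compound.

Atom tally by fragment:
  pyrrole ring core → C:4 H:5 N:1
  (− 2 ring H displaced by substituents)
  + CN → C:1 N:1
  + CH(CH3)2 → C:3 H:7
Element totals:
  C: 8
  H: 10
  N: 2
Molecular formula: C8H10N2.
Molar mass = 134.182 g/mol.
Mass from C: 8 × 12.011 = 96.088 g/mol.
%C = 96.088 / 134.182 × 100 = 71.61%.

71.61%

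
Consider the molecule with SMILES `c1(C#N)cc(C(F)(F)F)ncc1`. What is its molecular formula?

Atom tally by fragment:
  pyridine ring core → C:5 H:5 N:1
  (− 2 ring H displaced by substituents)
  + CN → C:1 N:1
  + CF3 → C:1 F:3
Element totals:
  C: 7
  H: 3
  F: 3
  N: 2

C7H3F3N2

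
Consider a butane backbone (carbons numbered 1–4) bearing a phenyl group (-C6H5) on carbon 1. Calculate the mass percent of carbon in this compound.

Atom tally by fragment:
  C6H5CH2 → C:7 H:7
  CH2 → C:1 H:2
  CH2 → C:1 H:2
  CH3 → C:1 H:3
Element totals:
  C: 10
  H: 14
Molecular formula: C10H14.
Molar mass = 134.222 g/mol.
Mass from C: 10 × 12.011 = 120.110 g/mol.
%C = 120.110 / 134.222 × 100 = 89.49%.

89.49%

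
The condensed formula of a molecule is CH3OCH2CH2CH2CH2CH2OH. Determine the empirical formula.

Atom tally by fragment:
  CH3OCH2 → C:2 H:5 O:1
  CH2 → C:1 H:2
  CH2 → C:1 H:2
  CH2 → C:1 H:2
  CH2OH → C:1 H:3 O:1
Element totals:
  C: 6
  H: 14
  O: 2
Molecular formula: C6H14O2.
gcd of subscripts = 2; dividing each by 2:
  C: 6/2 = 3
  H: 14/2 = 7
  O: 2/2 = 1

C3H7O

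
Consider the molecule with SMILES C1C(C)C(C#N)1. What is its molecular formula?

C5H7N

Atom tally by fragment:
  cyclopropane ring core → C:3 H:6
  (− 2 ring H displaced by substituents)
  + CH3 → C:1 H:3
  + CN → C:1 N:1
Element totals:
  C: 5
  H: 7
  N: 1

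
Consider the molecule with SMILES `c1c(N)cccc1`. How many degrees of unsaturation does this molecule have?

Atom tally by fragment:
  benzene ring core → C:6 H:6
  (− 1 ring H displaced by substituents)
  + NH2 → N:1 H:2
Element totals:
  C: 6
  H: 7
  N: 1
Molecular formula: C6H7N.
DoU = (2C + 2 + N − H − X) / 2 = (2·6 + 2 + 1 − 7 − 0) / 2 = 4.

4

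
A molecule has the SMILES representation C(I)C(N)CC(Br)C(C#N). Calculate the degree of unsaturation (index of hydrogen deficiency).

Atom tally by fragment:
  ICH2 → C:1 H:2 I:1
  CH(NH2) → C:1 H:3 N:1
  CH2 → C:1 H:2
  CH(Br) → C:1 H:1 Br:1
  CH2CN → C:2 H:2 N:1
Element totals:
  C: 6
  H: 10
  Br: 1
  I: 1
  N: 2
Molecular formula: C6H10BrIN2.
DoU = (2C + 2 + N − H − X) / 2 = (2·6 + 2 + 2 − 10 − 2) / 2 = 2.

2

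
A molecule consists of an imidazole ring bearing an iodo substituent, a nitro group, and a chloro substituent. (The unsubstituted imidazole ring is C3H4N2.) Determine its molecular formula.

Atom tally by fragment:
  imidazole ring core → C:3 H:4 N:2
  (− 3 ring H displaced by substituents)
  + I → I:1
  + NO2 → N:1 O:2
  + Cl → Cl:1
Element totals:
  C: 3
  H: 1
  Cl: 1
  I: 1
  N: 3
  O: 2

C3HClIN3O2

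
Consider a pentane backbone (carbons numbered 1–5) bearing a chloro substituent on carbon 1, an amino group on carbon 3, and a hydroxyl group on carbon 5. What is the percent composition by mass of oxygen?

Atom tally by fragment:
  ClCH2 → C:1 H:2 Cl:1
  CH2 → C:1 H:2
  CH(NH2) → C:1 H:3 N:1
  CH2 → C:1 H:2
  CH2OH → C:1 H:3 O:1
Element totals:
  C: 5
  H: 12
  Cl: 1
  N: 1
  O: 1
Molecular formula: C5H12ClNO.
Molar mass = 137.607 g/mol.
Mass from O: 1 × 15.999 = 15.999 g/mol.
%O = 15.999 / 137.607 × 100 = 11.63%.

11.63%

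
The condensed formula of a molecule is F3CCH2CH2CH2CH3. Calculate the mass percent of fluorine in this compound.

Element totals:
  C: 5
  H: 9
  F: 3
Molecular formula: C5H9F3.
Molar mass = 126.121 g/mol.
Mass from F: 3 × 18.998 = 56.994 g/mol.
%F = 56.994 / 126.121 × 100 = 45.19%.

45.19%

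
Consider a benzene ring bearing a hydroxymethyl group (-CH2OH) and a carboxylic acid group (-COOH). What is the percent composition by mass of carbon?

Atom tally by fragment:
  benzene ring core → C:6 H:6
  (− 2 ring H displaced by substituents)
  + CH2OH → C:1 H:3 O:1
  + COOH → C:1 H:1 O:2
Element totals:
  C: 8
  H: 8
  O: 3
Molecular formula: C8H8O3.
Molar mass = 152.149 g/mol.
Mass from C: 8 × 12.011 = 96.088 g/mol.
%C = 96.088 / 152.149 × 100 = 63.15%.

63.15%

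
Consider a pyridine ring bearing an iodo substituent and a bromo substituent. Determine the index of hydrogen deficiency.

4

Atom tally by fragment:
  pyridine ring core → C:5 H:5 N:1
  (− 2 ring H displaced by substituents)
  + I → I:1
  + Br → Br:1
Element totals:
  C: 5
  H: 3
  Br: 1
  I: 1
  N: 1
Molecular formula: C5H3BrIN.
DoU = (2C + 2 + N − H − X) / 2 = (2·5 + 2 + 1 − 3 − 2) / 2 = 4.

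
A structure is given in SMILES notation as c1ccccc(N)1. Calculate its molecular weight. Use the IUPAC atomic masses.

93.13 g/mol

Atom tally by fragment:
  benzene ring core → C:6 H:6
  (− 1 ring H displaced by substituents)
  + NH2 → N:1 H:2
Element totals:
  C: 6
  H: 7
  N: 1
Molecular formula: C6H7N.
  M = 6(12.011) + 7(1.008) + 14.007
    = 72.066 + 7.056 + 14.007 = 93.129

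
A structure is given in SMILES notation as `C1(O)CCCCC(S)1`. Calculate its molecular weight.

132.22 g/mol

Atom tally by fragment:
  cyclohexane ring core → C:6 H:12
  (− 2 ring H displaced by substituents)
  + OH → O:1 H:1
  + SH → S:1 H:1
Element totals:
  C: 6
  H: 12
  O: 1
  S: 1
Molecular formula: C6H12OS.
  M = 6(12.011) + 12(1.008) + 15.999 + 32.06
    = 72.066 + 12.096 + 15.999 + 32.060 = 132.221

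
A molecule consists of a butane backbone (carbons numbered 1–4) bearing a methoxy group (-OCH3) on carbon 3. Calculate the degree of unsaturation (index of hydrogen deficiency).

Atom tally by fragment:
  CH3 → C:1 H:3
  CH2 → C:1 H:2
  CH(OCH3) → C:2 H:4 O:1
  CH3 → C:1 H:3
Element totals:
  C: 5
  H: 12
  O: 1
Molecular formula: C5H12O.
DoU = (2C + 2 + N − H − X) / 2 = (2·5 + 2 + 0 − 12 − 0) / 2 = 0.

0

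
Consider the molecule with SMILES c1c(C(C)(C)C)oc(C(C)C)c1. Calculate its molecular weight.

166.26 g/mol

Atom tally by fragment:
  furan ring core → C:4 H:4 O:1
  (− 2 ring H displaced by substituents)
  + C(CH3)3 → C:4 H:9
  + CH(CH3)2 → C:3 H:7
Element totals:
  C: 11
  H: 18
  O: 1
Molecular formula: C11H18O.
  M = 11(12.011) + 18(1.008) + 15.999
    = 132.121 + 18.144 + 15.999 = 166.264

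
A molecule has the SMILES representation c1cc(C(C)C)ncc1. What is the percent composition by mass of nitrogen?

Atom tally by fragment:
  pyridine ring core → C:5 H:5 N:1
  (− 1 ring H displaced by substituents)
  + CH(CH3)2 → C:3 H:7
Element totals:
  C: 8
  H: 11
  N: 1
Molecular formula: C8H11N.
Molar mass = 121.183 g/mol.
Mass from N: 1 × 14.007 = 14.007 g/mol.
%N = 14.007 / 121.183 × 100 = 11.56%.

11.56%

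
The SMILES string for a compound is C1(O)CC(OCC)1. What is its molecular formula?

C5H10O2

Atom tally by fragment:
  cyclopropane ring core → C:3 H:6
  (− 2 ring H displaced by substituents)
  + OH → O:1 H:1
  + OC2H5 → C:2 H:5 O:1
Element totals:
  C: 5
  H: 10
  O: 2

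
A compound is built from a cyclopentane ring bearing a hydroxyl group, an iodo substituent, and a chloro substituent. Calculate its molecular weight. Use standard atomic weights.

246.47 g/mol

Atom tally by fragment:
  cyclopentane ring core → C:5 H:10
  (− 3 ring H displaced by substituents)
  + OH → O:1 H:1
  + I → I:1
  + Cl → Cl:1
Element totals:
  C: 5
  H: 8
  Cl: 1
  I: 1
  O: 1
Molecular formula: C5H8ClIO.
  M = 5(12.011) + 8(1.008) + 35.45 + 126.904 + 15.999
    = 60.055 + 8.064 + 35.450 + 126.904 + 15.999 = 246.472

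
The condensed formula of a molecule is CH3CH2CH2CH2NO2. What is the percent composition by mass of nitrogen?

13.58%

Atom tally by fragment:
  CH3 → C:1 H:3
  CH2 → C:1 H:2
  CH2 → C:1 H:2
  CH2NO2 → C:1 H:2 N:1 O:2
Element totals:
  C: 4
  H: 9
  N: 1
  O: 2
Molecular formula: C4H9NO2.
Molar mass = 103.121 g/mol.
Mass from N: 1 × 14.007 = 14.007 g/mol.
%N = 14.007 / 103.121 × 100 = 13.58%.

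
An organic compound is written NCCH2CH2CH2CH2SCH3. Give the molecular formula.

C6H11NS

Element totals:
  C: 6
  H: 11
  N: 1
  S: 1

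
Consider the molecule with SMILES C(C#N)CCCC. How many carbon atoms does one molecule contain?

Atom tally by fragment:
  NCCH2 → C:2 H:2 N:1
  CH2 → C:1 H:2
  CH2 → C:1 H:2
  CH2 → C:1 H:2
  CH3 → C:1 H:3
Element totals:
  C: 6
  H: 11
  N: 1

6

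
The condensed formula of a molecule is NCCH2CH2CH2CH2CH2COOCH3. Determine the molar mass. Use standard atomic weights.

155.20 g/mol

Atom tally by fragment:
  NCCH2 → C:2 H:2 N:1
  CH2 → C:1 H:2
  CH2 → C:1 H:2
  CH2 → C:1 H:2
  CH2COOCH3 → C:3 H:5 O:2
Element totals:
  C: 8
  H: 13
  N: 1
  O: 2
Molecular formula: C8H13NO2.
  M = 8(12.011) + 13(1.008) + 14.007 + 2(15.999)
    = 96.088 + 13.104 + 14.007 + 31.998 = 155.197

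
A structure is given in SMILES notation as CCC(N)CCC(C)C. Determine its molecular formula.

Atom tally by fragment:
  CH3 → C:1 H:3
  CH2 → C:1 H:2
  CH(NH2) → C:1 H:3 N:1
  CH2 → C:1 H:2
  CH2 → C:1 H:2
  CH(CH3) → C:2 H:4
  CH3 → C:1 H:3
Element totals:
  C: 8
  H: 19
  N: 1

C8H19N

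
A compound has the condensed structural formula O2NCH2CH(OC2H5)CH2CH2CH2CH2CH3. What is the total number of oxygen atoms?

3

Element totals:
  C: 9
  H: 19
  N: 1
  O: 3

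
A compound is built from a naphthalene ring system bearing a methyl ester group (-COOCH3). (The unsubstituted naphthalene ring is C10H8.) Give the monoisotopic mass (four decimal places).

Atom tally by fragment:
  naphthalene ring system core → C:10 H:8
  (− 1 ring H displaced by substituents)
  + COOCH3 → C:2 H:3 O:2
Element totals:
  C: 12
  H: 10
  O: 2
Molecular formula: C12H10O2.
  M = 12(12.0) + 10(1.007825) + 2(15.994915)
    = 144.000000 + 10.078250 + 31.989830 = 186.068080

186.0681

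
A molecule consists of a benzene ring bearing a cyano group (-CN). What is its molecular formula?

C7H5N

Atom tally by fragment:
  benzene ring core → C:6 H:6
  (− 1 ring H displaced by substituents)
  + CN → C:1 N:1
Element totals:
  C: 7
  H: 5
  N: 1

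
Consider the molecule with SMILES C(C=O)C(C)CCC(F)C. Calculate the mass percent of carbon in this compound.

65.72%

Atom tally by fragment:
  OHCCH2 → C:2 H:3 O:1
  CH(CH3) → C:2 H:4
  CH2 → C:1 H:2
  CH2 → C:1 H:2
  CH(F) → C:1 H:1 F:1
  CH3 → C:1 H:3
Element totals:
  C: 8
  H: 15
  F: 1
  O: 1
Molecular formula: C8H15FO.
Molar mass = 146.205 g/mol.
Mass from C: 8 × 12.011 = 96.088 g/mol.
%C = 96.088 / 146.205 × 100 = 65.72%.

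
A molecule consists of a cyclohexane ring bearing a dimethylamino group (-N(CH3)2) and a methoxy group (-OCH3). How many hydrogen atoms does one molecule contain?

19

Atom tally by fragment:
  cyclohexane ring core → C:6 H:12
  (− 2 ring H displaced by substituents)
  + N(CH3)2 → N:1 C:2 H:6
  + OCH3 → C:1 H:3 O:1
Element totals:
  C: 9
  H: 19
  N: 1
  O: 1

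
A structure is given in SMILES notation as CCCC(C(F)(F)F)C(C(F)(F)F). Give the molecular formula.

Atom tally by fragment:
  CH3 → C:1 H:3
  CH2 → C:1 H:2
  CH2 → C:1 H:2
  CH(CF3) → C:2 H:1 F:3
  CH2CF3 → C:2 H:2 F:3
Element totals:
  C: 7
  H: 10
  F: 6

C7H10F6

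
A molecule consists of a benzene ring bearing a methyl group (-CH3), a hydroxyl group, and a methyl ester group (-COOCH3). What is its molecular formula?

C9H10O3

Atom tally by fragment:
  benzene ring core → C:6 H:6
  (− 3 ring H displaced by substituents)
  + CH3 → C:1 H:3
  + OH → O:1 H:1
  + COOCH3 → C:2 H:3 O:2
Element totals:
  C: 9
  H: 10
  O: 3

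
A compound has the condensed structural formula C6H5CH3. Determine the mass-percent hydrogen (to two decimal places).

8.75%

Atom tally by fragment:
  benzene ring core → C:6 H:6
  (− 1 ring H displaced by substituents)
  + CH3 → C:1 H:3
Element totals:
  C: 7
  H: 8
Molecular formula: C7H8.
Molar mass = 92.141 g/mol.
Mass from H: 8 × 1.008 = 8.064 g/mol.
%H = 8.064 / 92.141 × 100 = 8.75%.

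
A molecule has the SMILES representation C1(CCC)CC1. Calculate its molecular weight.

Atom tally by fragment:
  cyclopropane ring core → C:3 H:6
  (− 1 ring H displaced by substituents)
  + CH2CH2CH3 → C:3 H:7
Element totals:
  C: 6
  H: 12
Molecular formula: C6H12.
  M = 6(12.011) + 12(1.008)
    = 72.066 + 12.096 = 84.162

84.16 g/mol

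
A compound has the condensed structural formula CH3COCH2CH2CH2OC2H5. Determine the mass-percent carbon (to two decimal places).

64.58%

Atom tally by fragment:
  CH3COCH2 → C:3 H:5 O:1
  CH2 → C:1 H:2
  CH2OC2H5 → C:3 H:7 O:1
Element totals:
  C: 7
  H: 14
  O: 2
Molecular formula: C7H14O2.
Molar mass = 130.187 g/mol.
Mass from C: 7 × 12.011 = 84.077 g/mol.
%C = 84.077 / 130.187 × 100 = 64.58%.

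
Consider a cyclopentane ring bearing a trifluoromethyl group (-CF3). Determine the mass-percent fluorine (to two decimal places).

41.26%

Atom tally by fragment:
  cyclopentane ring core → C:5 H:10
  (− 1 ring H displaced by substituents)
  + CF3 → C:1 F:3
Element totals:
  C: 6
  H: 9
  F: 3
Molecular formula: C6H9F3.
Molar mass = 138.132 g/mol.
Mass from F: 3 × 18.998 = 56.994 g/mol.
%F = 56.994 / 138.132 × 100 = 41.26%.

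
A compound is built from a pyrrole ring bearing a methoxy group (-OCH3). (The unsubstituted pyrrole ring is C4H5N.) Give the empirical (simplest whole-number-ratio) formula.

C5H7NO

Atom tally by fragment:
  pyrrole ring core → C:4 H:5 N:1
  (− 1 ring H displaced by substituents)
  + OCH3 → C:1 H:3 O:1
Element totals:
  C: 5
  H: 7
  N: 1
  O: 1
Molecular formula: C5H7NO.
gcd of subscripts (5, 7, 1, 1) = 1, so the empirical formula equals the molecular formula.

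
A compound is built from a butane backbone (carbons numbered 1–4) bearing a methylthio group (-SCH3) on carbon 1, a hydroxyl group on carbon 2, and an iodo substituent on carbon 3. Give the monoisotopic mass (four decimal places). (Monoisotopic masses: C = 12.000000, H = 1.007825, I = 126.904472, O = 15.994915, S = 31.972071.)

Atom tally by fragment:
  CH3SCH2 → C:2 H:5 S:1
  CH(OH) → C:1 H:2 O:1
  CH(I) → C:1 H:1 I:1
  CH3 → C:1 H:3
Element totals:
  C: 5
  H: 11
  I: 1
  O: 1
  S: 1
Molecular formula: C5H11IOS.
  M = 5(12.0) + 11(1.007825) + 126.904472 + 15.994915 + 31.972071
    = 60.000000 + 11.086075 + 126.904472 + 15.994915 + 31.972071 = 245.957533

245.9575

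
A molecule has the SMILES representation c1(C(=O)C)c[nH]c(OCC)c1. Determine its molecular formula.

Atom tally by fragment:
  pyrrole ring core → C:4 H:5 N:1
  (− 2 ring H displaced by substituents)
  + COCH3 → C:2 H:3 O:1
  + OC2H5 → C:2 H:5 O:1
Element totals:
  C: 8
  H: 11
  N: 1
  O: 2

C8H11NO2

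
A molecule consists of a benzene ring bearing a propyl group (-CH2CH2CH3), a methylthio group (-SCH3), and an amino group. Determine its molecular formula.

Atom tally by fragment:
  benzene ring core → C:6 H:6
  (− 3 ring H displaced by substituents)
  + CH2CH2CH3 → C:3 H:7
  + SCH3 → C:1 H:3 S:1
  + NH2 → N:1 H:2
Element totals:
  C: 10
  H: 15
  N: 1
  S: 1

C10H15NS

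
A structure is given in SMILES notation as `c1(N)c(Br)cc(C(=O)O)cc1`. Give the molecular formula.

Atom tally by fragment:
  benzene ring core → C:6 H:6
  (− 3 ring H displaced by substituents)
  + NH2 → N:1 H:2
  + Br → Br:1
  + COOH → C:1 H:1 O:2
Element totals:
  C: 7
  H: 6
  Br: 1
  N: 1
  O: 2

C7H6BrNO2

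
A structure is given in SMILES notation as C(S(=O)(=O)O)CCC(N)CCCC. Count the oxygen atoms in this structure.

3

Atom tally by fragment:
  HO3SCH2 → C:1 H:3 S:1 O:3
  CH2 → C:1 H:2
  CH2 → C:1 H:2
  CH(NH2) → C:1 H:3 N:1
  CH2 → C:1 H:2
  CH2 → C:1 H:2
  CH2 → C:1 H:2
  CH3 → C:1 H:3
Element totals:
  C: 8
  H: 19
  N: 1
  O: 3
  S: 1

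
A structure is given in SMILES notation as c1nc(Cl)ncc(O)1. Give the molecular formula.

C4H3ClN2O

Atom tally by fragment:
  pyrimidine ring core → C:4 H:4 N:2
  (− 2 ring H displaced by substituents)
  + Cl → Cl:1
  + OH → O:1 H:1
Element totals:
  C: 4
  H: 3
  Cl: 1
  N: 2
  O: 1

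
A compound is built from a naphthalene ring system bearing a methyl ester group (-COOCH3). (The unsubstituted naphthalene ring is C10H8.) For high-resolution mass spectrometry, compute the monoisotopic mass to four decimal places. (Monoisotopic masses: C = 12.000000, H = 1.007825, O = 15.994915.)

186.0681

Atom tally by fragment:
  naphthalene ring system core → C:10 H:8
  (− 1 ring H displaced by substituents)
  + COOCH3 → C:2 H:3 O:2
Element totals:
  C: 12
  H: 10
  O: 2
Molecular formula: C12H10O2.
  M = 12(12.0) + 10(1.007825) + 2(15.994915)
    = 144.000000 + 10.078250 + 31.989830 = 186.068080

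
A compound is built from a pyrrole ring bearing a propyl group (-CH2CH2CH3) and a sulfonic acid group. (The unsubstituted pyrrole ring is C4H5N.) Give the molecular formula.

C7H11NO3S

Atom tally by fragment:
  pyrrole ring core → C:4 H:5 N:1
  (− 2 ring H displaced by substituents)
  + CH2CH2CH3 → C:3 H:7
  + SO3H → S:1 O:3 H:1
Element totals:
  C: 7
  H: 11
  N: 1
  O: 3
  S: 1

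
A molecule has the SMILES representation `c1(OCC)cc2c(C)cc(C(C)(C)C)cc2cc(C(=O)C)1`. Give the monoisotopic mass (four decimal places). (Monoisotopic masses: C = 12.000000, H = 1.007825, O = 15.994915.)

Atom tally by fragment:
  naphthalene ring system core → C:10 H:8
  (− 4 ring H displaced by substituents)
  + OC2H5 → C:2 H:5 O:1
  + CH3 → C:1 H:3
  + C(CH3)3 → C:4 H:9
  + COCH3 → C:2 H:3 O:1
Element totals:
  C: 19
  H: 24
  O: 2
Molecular formula: C19H24O2.
  M = 19(12.0) + 24(1.007825) + 2(15.994915)
    = 228.000000 + 24.187800 + 31.989830 = 284.177630

284.1776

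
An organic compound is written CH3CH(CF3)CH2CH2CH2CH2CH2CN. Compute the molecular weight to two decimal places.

193.21 g/mol

Atom tally by fragment:
  CH3 → C:1 H:3
  CH(CF3) → C:2 H:1 F:3
  CH2 → C:1 H:2
  CH2 → C:1 H:2
  CH2 → C:1 H:2
  CH2 → C:1 H:2
  CH2CN → C:2 H:2 N:1
Element totals:
  C: 9
  H: 14
  F: 3
  N: 1
Molecular formula: C9H14F3N.
  M = 9(12.011) + 14(1.008) + 3(18.998) + 14.007
    = 108.099 + 14.112 + 56.994 + 14.007 = 193.212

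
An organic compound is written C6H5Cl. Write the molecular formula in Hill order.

Atom tally by fragment:
  benzene ring core → C:6 H:6
  (− 1 ring H displaced by substituents)
  + Cl → Cl:1
Element totals:
  C: 6
  H: 5
  Cl: 1

C6H5Cl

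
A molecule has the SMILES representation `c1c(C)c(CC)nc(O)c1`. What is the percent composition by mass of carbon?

70.04%

Atom tally by fragment:
  pyridine ring core → C:5 H:5 N:1
  (− 3 ring H displaced by substituents)
  + CH3 → C:1 H:3
  + C2H5 → C:2 H:5
  + OH → O:1 H:1
Element totals:
  C: 8
  H: 11
  N: 1
  O: 1
Molecular formula: C8H11NO.
Molar mass = 137.182 g/mol.
Mass from C: 8 × 12.011 = 96.088 g/mol.
%C = 96.088 / 137.182 × 100 = 70.04%.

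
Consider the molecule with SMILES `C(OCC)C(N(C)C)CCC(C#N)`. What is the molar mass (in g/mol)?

184.28 g/mol

Atom tally by fragment:
  C2H5OCH2 → C:3 H:7 O:1
  CH(N(CH3)2) → C:3 H:7 N:1
  CH2 → C:1 H:2
  CH2 → C:1 H:2
  CH2CN → C:2 H:2 N:1
Element totals:
  C: 10
  H: 20
  N: 2
  O: 1
Molecular formula: C10H20N2O.
  M = 10(12.011) + 20(1.008) + 2(14.007) + 15.999
    = 120.110 + 20.160 + 28.014 + 15.999 = 184.283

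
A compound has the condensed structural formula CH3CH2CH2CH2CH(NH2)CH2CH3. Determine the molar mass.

Element totals:
  C: 7
  H: 17
  N: 1
Molecular formula: C7H17N.
  M = 7(12.011) + 17(1.008) + 14.007
    = 84.077 + 17.136 + 14.007 = 115.220

115.22 g/mol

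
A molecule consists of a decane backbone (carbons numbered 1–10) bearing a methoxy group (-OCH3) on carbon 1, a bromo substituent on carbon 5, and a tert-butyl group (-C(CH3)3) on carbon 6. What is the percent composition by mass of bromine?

Atom tally by fragment:
  CH3OCH2 → C:2 H:5 O:1
  CH2 → C:1 H:2
  CH2 → C:1 H:2
  CH2 → C:1 H:2
  CH(Br) → C:1 H:1 Br:1
  CH(C(CH3)3) → C:5 H:10
  CH2 → C:1 H:2
  CH2 → C:1 H:2
  CH2 → C:1 H:2
  CH3 → C:1 H:3
Element totals:
  C: 15
  H: 31
  Br: 1
  O: 1
Molecular formula: C15H31BrO.
Molar mass = 307.316 g/mol.
Mass from Br: 1 × 79.904 = 79.904 g/mol.
%Br = 79.904 / 307.316 × 100 = 26.00%.

26.00%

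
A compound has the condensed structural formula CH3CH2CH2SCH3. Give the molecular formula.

C4H10S

Element totals:
  C: 4
  H: 10
  S: 1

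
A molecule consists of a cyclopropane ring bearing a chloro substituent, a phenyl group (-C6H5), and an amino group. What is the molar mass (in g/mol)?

167.64 g/mol

Atom tally by fragment:
  cyclopropane ring core → C:3 H:6
  (− 3 ring H displaced by substituents)
  + Cl → Cl:1
  + C6H5 → C:6 H:5
  + NH2 → N:1 H:2
Element totals:
  C: 9
  H: 10
  Cl: 1
  N: 1
Molecular formula: C9H10ClN.
  M = 9(12.011) + 10(1.008) + 35.45 + 14.007
    = 108.099 + 10.080 + 35.450 + 14.007 = 167.636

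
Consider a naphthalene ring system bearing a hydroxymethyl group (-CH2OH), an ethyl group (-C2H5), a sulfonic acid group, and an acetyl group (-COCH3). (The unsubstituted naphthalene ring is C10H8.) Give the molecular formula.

Atom tally by fragment:
  naphthalene ring system core → C:10 H:8
  (− 4 ring H displaced by substituents)
  + CH2OH → C:1 H:3 O:1
  + C2H5 → C:2 H:5
  + SO3H → S:1 O:3 H:1
  + COCH3 → C:2 H:3 O:1
Element totals:
  C: 15
  H: 16
  O: 5
  S: 1

C15H16O5S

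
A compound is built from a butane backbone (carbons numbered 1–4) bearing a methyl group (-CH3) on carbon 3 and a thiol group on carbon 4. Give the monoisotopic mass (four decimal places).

Atom tally by fragment:
  CH3 → C:1 H:3
  CH2 → C:1 H:2
  CH(CH3) → C:2 H:4
  CH2SH → C:1 H:3 S:1
Element totals:
  C: 5
  H: 12
  S: 1
Molecular formula: C5H12S.
  M = 5(12.0) + 12(1.007825) + 31.972071
    = 60.000000 + 12.093900 + 31.972071 = 104.065971

104.0660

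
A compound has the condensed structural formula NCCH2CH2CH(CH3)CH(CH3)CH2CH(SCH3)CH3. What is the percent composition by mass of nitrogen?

Atom tally by fragment:
  NCCH2 → C:2 H:2 N:1
  CH2 → C:1 H:2
  CH(CH3) → C:2 H:4
  CH(CH3) → C:2 H:4
  CH2 → C:1 H:2
  CH(SCH3) → C:2 H:4 S:1
  CH3 → C:1 H:3
Element totals:
  C: 11
  H: 21
  N: 1
  S: 1
Molecular formula: C11H21NS.
Molar mass = 199.356 g/mol.
Mass from N: 1 × 14.007 = 14.007 g/mol.
%N = 14.007 / 199.356 × 100 = 7.03%.

7.03%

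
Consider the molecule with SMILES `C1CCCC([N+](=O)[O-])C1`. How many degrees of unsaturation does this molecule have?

Atom tally by fragment:
  cyclohexane ring core → C:6 H:12
  (− 1 ring H displaced by substituents)
  + NO2 → N:1 O:2
Element totals:
  C: 6
  H: 11
  N: 1
  O: 2
Molecular formula: C6H11NO2.
DoU = (2C + 2 + N − H − X) / 2 = (2·6 + 2 + 1 − 11 − 0) / 2 = 2.

2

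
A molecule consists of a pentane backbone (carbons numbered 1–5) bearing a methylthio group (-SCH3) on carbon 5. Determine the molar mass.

Atom tally by fragment:
  CH3 → C:1 H:3
  CH2 → C:1 H:2
  CH2 → C:1 H:2
  CH2 → C:1 H:2
  CH2SCH3 → C:2 H:5 S:1
Element totals:
  C: 6
  H: 14
  S: 1
Molecular formula: C6H14S.
  M = 6(12.011) + 14(1.008) + 32.06
    = 72.066 + 14.112 + 32.060 = 118.238

118.24 g/mol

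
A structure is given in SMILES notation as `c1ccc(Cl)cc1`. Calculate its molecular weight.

Atom tally by fragment:
  benzene ring core → C:6 H:6
  (− 1 ring H displaced by substituents)
  + Cl → Cl:1
Element totals:
  C: 6
  H: 5
  Cl: 1
Molecular formula: C6H5Cl.
  M = 6(12.011) + 5(1.008) + 35.45
    = 72.066 + 5.040 + 35.450 = 112.556

112.56 g/mol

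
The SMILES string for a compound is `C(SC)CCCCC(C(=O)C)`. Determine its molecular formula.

C9H18OS

Atom tally by fragment:
  CH3SCH2 → C:2 H:5 S:1
  CH2 → C:1 H:2
  CH2 → C:1 H:2
  CH2 → C:1 H:2
  CH2 → C:1 H:2
  CH2COCH3 → C:3 H:5 O:1
Element totals:
  C: 9
  H: 18
  O: 1
  S: 1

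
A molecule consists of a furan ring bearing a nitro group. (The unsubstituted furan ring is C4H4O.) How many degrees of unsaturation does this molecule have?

Atom tally by fragment:
  furan ring core → C:4 H:4 O:1
  (− 1 ring H displaced by substituents)
  + NO2 → N:1 O:2
Element totals:
  C: 4
  H: 3
  N: 1
  O: 3
Molecular formula: C4H3NO3.
DoU = (2C + 2 + N − H − X) / 2 = (2·4 + 2 + 1 − 3 − 0) / 2 = 4.

4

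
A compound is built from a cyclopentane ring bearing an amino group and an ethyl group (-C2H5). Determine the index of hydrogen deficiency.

Atom tally by fragment:
  cyclopentane ring core → C:5 H:10
  (− 2 ring H displaced by substituents)
  + NH2 → N:1 H:2
  + C2H5 → C:2 H:5
Element totals:
  C: 7
  H: 15
  N: 1
Molecular formula: C7H15N.
DoU = (2C + 2 + N − H − X) / 2 = (2·7 + 2 + 1 − 15 − 0) / 2 = 1.

1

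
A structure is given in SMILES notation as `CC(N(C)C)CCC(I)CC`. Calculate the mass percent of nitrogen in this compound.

Atom tally by fragment:
  CH3 → C:1 H:3
  CH(N(CH3)2) → C:3 H:7 N:1
  CH2 → C:1 H:2
  CH2 → C:1 H:2
  CH(I) → C:1 H:1 I:1
  CH2 → C:1 H:2
  CH3 → C:1 H:3
Element totals:
  C: 9
  H: 20
  I: 1
  N: 1
Molecular formula: C9H20IN.
Molar mass = 269.170 g/mol.
Mass from N: 1 × 14.007 = 14.007 g/mol.
%N = 14.007 / 269.170 × 100 = 5.20%.

5.20%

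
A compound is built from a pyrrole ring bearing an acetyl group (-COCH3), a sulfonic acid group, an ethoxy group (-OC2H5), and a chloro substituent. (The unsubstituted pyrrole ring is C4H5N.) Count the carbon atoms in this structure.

8

Atom tally by fragment:
  pyrrole ring core → C:4 H:5 N:1
  (− 4 ring H displaced by substituents)
  + COCH3 → C:2 H:3 O:1
  + SO3H → S:1 O:3 H:1
  + OC2H5 → C:2 H:5 O:1
  + Cl → Cl:1
Element totals:
  C: 8
  H: 10
  Cl: 1
  N: 1
  O: 5
  S: 1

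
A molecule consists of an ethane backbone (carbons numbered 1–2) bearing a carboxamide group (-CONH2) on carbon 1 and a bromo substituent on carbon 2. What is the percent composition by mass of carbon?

Atom tally by fragment:
  H2NOCCH2 → C:2 H:4 O:1 N:1
  CH2Br → C:1 H:2 Br:1
Element totals:
  C: 3
  H: 6
  Br: 1
  N: 1
  O: 1
Molecular formula: C3H6BrNO.
Molar mass = 151.991 g/mol.
Mass from C: 3 × 12.011 = 36.033 g/mol.
%C = 36.033 / 151.991 × 100 = 23.71%.

23.71%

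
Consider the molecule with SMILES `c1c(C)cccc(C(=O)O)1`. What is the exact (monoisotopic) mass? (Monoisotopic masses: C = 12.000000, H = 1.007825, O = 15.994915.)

Atom tally by fragment:
  benzene ring core → C:6 H:6
  (− 2 ring H displaced by substituents)
  + CH3 → C:1 H:3
  + COOH → C:1 H:1 O:2
Element totals:
  C: 8
  H: 8
  O: 2
Molecular formula: C8H8O2.
  M = 8(12.0) + 8(1.007825) + 2(15.994915)
    = 96.000000 + 8.062600 + 31.989830 = 136.052430

136.0524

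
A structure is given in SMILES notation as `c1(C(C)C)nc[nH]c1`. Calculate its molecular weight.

Atom tally by fragment:
  imidazole ring core → C:3 H:4 N:2
  (− 1 ring H displaced by substituents)
  + CH(CH3)2 → C:3 H:7
Element totals:
  C: 6
  H: 10
  N: 2
Molecular formula: C6H10N2.
  M = 6(12.011) + 10(1.008) + 2(14.007)
    = 72.066 + 10.080 + 28.014 = 110.160

110.16 g/mol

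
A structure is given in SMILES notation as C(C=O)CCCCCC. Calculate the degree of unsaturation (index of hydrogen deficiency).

Atom tally by fragment:
  OHCCH2 → C:2 H:3 O:1
  CH2 → C:1 H:2
  CH2 → C:1 H:2
  CH2 → C:1 H:2
  CH2 → C:1 H:2
  CH2 → C:1 H:2
  CH3 → C:1 H:3
Element totals:
  C: 8
  H: 16
  O: 1
Molecular formula: C8H16O.
DoU = (2C + 2 + N − H − X) / 2 = (2·8 + 2 + 0 − 16 − 0) / 2 = 1.

1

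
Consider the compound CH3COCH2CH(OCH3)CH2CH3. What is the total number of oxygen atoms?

2

Atom tally by fragment:
  CH3COCH2 → C:3 H:5 O:1
  CH(OCH3) → C:2 H:4 O:1
  CH2 → C:1 H:2
  CH3 → C:1 H:3
Element totals:
  C: 7
  H: 14
  O: 2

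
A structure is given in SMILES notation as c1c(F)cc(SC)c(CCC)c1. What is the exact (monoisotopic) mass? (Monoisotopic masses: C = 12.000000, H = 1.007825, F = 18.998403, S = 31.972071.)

184.0722

Atom tally by fragment:
  benzene ring core → C:6 H:6
  (− 3 ring H displaced by substituents)
  + F → F:1
  + SCH3 → C:1 H:3 S:1
  + CH2CH2CH3 → C:3 H:7
Element totals:
  C: 10
  H: 13
  F: 1
  S: 1
Molecular formula: C10H13FS.
  M = 10(12.0) + 13(1.007825) + 18.998403 + 31.972071
    = 120.000000 + 13.101725 + 18.998403 + 31.972071 = 184.072199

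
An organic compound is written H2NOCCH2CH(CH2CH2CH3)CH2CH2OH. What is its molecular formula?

Element totals:
  C: 8
  H: 17
  N: 1
  O: 2

C8H17NO2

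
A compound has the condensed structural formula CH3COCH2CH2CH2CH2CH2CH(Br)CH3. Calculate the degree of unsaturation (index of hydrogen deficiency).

Atom tally by fragment:
  CH3COCH2 → C:3 H:5 O:1
  CH2 → C:1 H:2
  CH2 → C:1 H:2
  CH2 → C:1 H:2
  CH2 → C:1 H:2
  CH(Br) → C:1 H:1 Br:1
  CH3 → C:1 H:3
Element totals:
  C: 9
  H: 17
  Br: 1
  O: 1
Molecular formula: C9H17BrO.
DoU = (2C + 2 + N − H − X) / 2 = (2·9 + 2 + 0 − 17 − 1) / 2 = 1.

1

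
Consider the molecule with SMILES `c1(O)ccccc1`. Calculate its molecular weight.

94.11 g/mol

Atom tally by fragment:
  benzene ring core → C:6 H:6
  (− 1 ring H displaced by substituents)
  + OH → O:1 H:1
Element totals:
  C: 6
  H: 6
  O: 1
Molecular formula: C6H6O.
  M = 6(12.011) + 6(1.008) + 15.999
    = 72.066 + 6.048 + 15.999 = 94.113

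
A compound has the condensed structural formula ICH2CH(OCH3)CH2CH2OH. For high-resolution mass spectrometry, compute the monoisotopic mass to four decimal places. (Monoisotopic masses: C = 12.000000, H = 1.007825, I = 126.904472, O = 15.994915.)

Element totals:
  C: 5
  H: 11
  I: 1
  O: 2
Molecular formula: C5H11IO2.
  M = 5(12.0) + 11(1.007825) + 126.904472 + 2(15.994915)
    = 60.000000 + 11.086075 + 126.904472 + 31.989830 = 229.980377

229.9804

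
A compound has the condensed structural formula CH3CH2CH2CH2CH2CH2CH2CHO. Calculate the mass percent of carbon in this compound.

Atom tally by fragment:
  CH3 → C:1 H:3
  CH2 → C:1 H:2
  CH2 → C:1 H:2
  CH2 → C:1 H:2
  CH2 → C:1 H:2
  CH2 → C:1 H:2
  CH2CHO → C:2 H:3 O:1
Element totals:
  C: 8
  H: 16
  O: 1
Molecular formula: C8H16O.
Molar mass = 128.215 g/mol.
Mass from C: 8 × 12.011 = 96.088 g/mol.
%C = 96.088 / 128.215 × 100 = 74.94%.

74.94%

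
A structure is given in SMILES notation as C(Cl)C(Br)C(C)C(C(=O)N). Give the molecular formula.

C6H11BrClNO

Atom tally by fragment:
  ClCH2 → C:1 H:2 Cl:1
  CH(Br) → C:1 H:1 Br:1
  CH(CH3) → C:2 H:4
  CH2CONH2 → C:2 H:4 O:1 N:1
Element totals:
  C: 6
  H: 11
  Br: 1
  Cl: 1
  N: 1
  O: 1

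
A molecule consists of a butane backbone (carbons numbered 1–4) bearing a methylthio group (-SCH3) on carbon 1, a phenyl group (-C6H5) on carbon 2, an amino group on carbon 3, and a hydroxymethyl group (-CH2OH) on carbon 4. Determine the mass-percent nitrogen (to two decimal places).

Atom tally by fragment:
  CH3SCH2 → C:2 H:5 S:1
  CH(C6H5) → C:7 H:6
  CH(NH2) → C:1 H:3 N:1
  CH2CH2OH → C:2 H:5 O:1
Element totals:
  C: 12
  H: 19
  N: 1
  O: 1
  S: 1
Molecular formula: C12H19NOS.
Molar mass = 225.350 g/mol.
Mass from N: 1 × 14.007 = 14.007 g/mol.
%N = 14.007 / 225.350 × 100 = 6.22%.

6.22%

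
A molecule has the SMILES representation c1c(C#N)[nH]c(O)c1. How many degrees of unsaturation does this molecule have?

Atom tally by fragment:
  pyrrole ring core → C:4 H:5 N:1
  (− 2 ring H displaced by substituents)
  + CN → C:1 N:1
  + OH → O:1 H:1
Element totals:
  C: 5
  H: 4
  N: 2
  O: 1
Molecular formula: C5H4N2O.
DoU = (2C + 2 + N − H − X) / 2 = (2·5 + 2 + 2 − 4 − 0) / 2 = 5.

5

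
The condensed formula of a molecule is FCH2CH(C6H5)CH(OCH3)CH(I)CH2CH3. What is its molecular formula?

Element totals:
  C: 13
  H: 18
  F: 1
  I: 1
  O: 1

C13H18FIO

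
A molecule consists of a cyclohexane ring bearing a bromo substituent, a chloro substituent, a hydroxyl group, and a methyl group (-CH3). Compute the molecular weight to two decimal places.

227.53 g/mol

Atom tally by fragment:
  cyclohexane ring core → C:6 H:12
  (− 4 ring H displaced by substituents)
  + Br → Br:1
  + Cl → Cl:1
  + OH → O:1 H:1
  + CH3 → C:1 H:3
Element totals:
  C: 7
  H: 12
  Br: 1
  Cl: 1
  O: 1
Molecular formula: C7H12BrClO.
  M = 7(12.011) + 12(1.008) + 79.904 + 35.45 + 15.999
    = 84.077 + 12.096 + 79.904 + 35.450 + 15.999 = 227.526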